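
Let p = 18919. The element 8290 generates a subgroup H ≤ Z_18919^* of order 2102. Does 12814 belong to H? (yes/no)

no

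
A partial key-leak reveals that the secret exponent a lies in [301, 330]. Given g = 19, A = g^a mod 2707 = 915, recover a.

323

Compute 19^301 mod 2707 = 2626, then multiply by 19 repeatedly:
  19^301=2626  19^302=1168  19^303=536  19^304=2063  19^305=1299
  19^306=318  19^307=628  19^308=1104  19^309=2027  19^310=615
  19^311=857  19^312=41  19^313=779  19^314=1266  19^315=2398
  19^316=2250  19^317=2145  19^318=150  19^319=143  19^320=10
  19^321=190  19^322=903  19^323=915
Found 915 at exponent 323.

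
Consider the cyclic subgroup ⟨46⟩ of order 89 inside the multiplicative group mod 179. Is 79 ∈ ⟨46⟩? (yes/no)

79 ∈ ⟨46⟩ iff 79^89 ≡ 1 (mod 179), since |⟨46⟩| = 89.
79^89 mod 179 = 178.
Since 178 ≠ 1, 79 does not lie in the subgroup.

no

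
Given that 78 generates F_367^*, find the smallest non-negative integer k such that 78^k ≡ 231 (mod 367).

362

Baby-step giant-step with m = ceil(sqrt(366)) = 20.
Baby table (78^j mod 367 for j=0..19):
  0:1  1:78  2:212  3:21  4:170  5:48  6:74  7:267
  8:274  9:86  10:102  11:249  12:338  13:307  14:91  15:125
  16:208  17:76  18:56  19:331
Giant step factor: 78^(-20) ≡ 324 (mod 367).
Scan 231·324^i mod 367 for i = 0, 1, …:
  i=0: 231   i=1: 343   i=2: 298   i=3: 31
  i=4: 135   i=5: 67   i=6: 55   i=7: 204
  i=8: 36   i=9: 287     …   i=17: 345
  i=18: 212
Match at i=18, j=2: k = 18·20 + 2 = 362.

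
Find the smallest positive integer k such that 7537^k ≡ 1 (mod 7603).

The order of 7537 must divide p − 1 = 7602 = 2 · 3 · 7 · 181.
Divisors: 1, 2, 3, 6, 7, 14, 21, 42, 181, 362, 543, 1086, 1267, 2534, 3801, 7602.
Check each in increasing order: 7537^1 ≡ 7537;  7537^2 ≡ 4356;  7537^3 ≡ 1418;  7537^6 ≡ 3532;  7537^7 ≡ 2581;  7537^14 ≡ 1333;  7537^21 ≡ 3917;  7537^42 ≡ 35;  7537^181 ≡ 3125;  7537^362 ≡ 3373;  7537^543 ≡ 2867;  7537^1086 ≡ 846;  7537^1267 ≡ 5509;  7537^2534 ≡ 5508;  7537^3801 ≡ 7602;  7537^7602 ≡ 1.
Smallest exponent giving 1 is 7602.

7602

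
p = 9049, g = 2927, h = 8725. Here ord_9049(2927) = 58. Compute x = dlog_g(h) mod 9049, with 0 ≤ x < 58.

46

Baby-step giant-step with m = ceil(sqrt(58)) = 8.
Baby table (2927^j mod 9049 for j=0..7):
  0:1  1:2927  2:6975  3:1281  4:3201  5:3612  6:3092  7:1284
Giant step factor: 2927^(-8) ≡ 3511 (mod 9049).
Scan 8725·3511^i mod 9049 for i = 0, 1, …:
  i=0: 8725   i=1: 2610   i=2: 6122   i=3: 2967
  i=4: 1738   i=5: 3092
Match at i=5, j=6: x = 5·8 + 6 = 46.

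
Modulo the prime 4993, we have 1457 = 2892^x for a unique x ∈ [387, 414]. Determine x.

387

Compute 2892^387 mod 4993 = 1457, then multiply by 2892 repeatedly:
  2892^387=1457
Found 1457 at exponent 387.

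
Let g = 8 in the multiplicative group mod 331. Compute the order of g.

10

The order of 8 must divide p − 1 = 330 = 2 · 3 · 5 · 11.
Divisors: 1, 2, 3, 5, 6, 10, 11, 15, 22, 30, 33, 55, 66, 110, 165, 330.
Check each in increasing order: 8^1 ≡ 8;  8^2 ≡ 64;  8^3 ≡ 181;  8^5 ≡ 330;  8^6 ≡ 323;  8^10 ≡ 1.
Smallest exponent giving 1 is 10.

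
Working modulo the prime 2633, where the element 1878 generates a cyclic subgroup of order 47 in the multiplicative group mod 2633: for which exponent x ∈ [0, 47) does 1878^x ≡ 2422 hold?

Baby-step giant-step with m = ceil(sqrt(47)) = 7.
Baby table (1878^j mod 2633 for j=0..6):
  0:1  1:1878  2:1297  3:241  4:2355  5:1883  6:155
Giant step factor: 1878^(-7) ≡ 2422 (mod 2633).
Scan 2422·2422^i mod 2633 for i = 0, 1, …:
  i=0: 2422   i=1: 2393   i=2: 613   i=3: 2307
  i=4: 328   i=5: 1883
Match at i=5, j=5: x = 5·7 + 5 = 40.

40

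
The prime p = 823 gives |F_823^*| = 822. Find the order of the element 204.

The order of 204 must divide p − 1 = 822 = 2 · 3 · 137.
Divisors: 1, 2, 3, 6, 137, 274, 411, 822.
Check each in increasing order: 204^1 ≡ 204;  204^2 ≡ 466;  204^3 ≡ 419;  204^6 ≡ 262;  204^137 ≡ 648;  204^274 ≡ 174;  204^411 ≡ 1.
Smallest exponent giving 1 is 411.

411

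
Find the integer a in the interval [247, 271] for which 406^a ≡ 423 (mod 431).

265

Compute 406^247 mod 431 = 249, then multiply by 406 repeatedly:
  406^247=249  406^248=240  406^249=34  406^250=12  406^251=131
  406^252=173  406^253=416  406^254=375  406^255=107  406^256=342
  406^257=70  406^258=405  406^259=219  406^260=128  406^261=248
  406^262=265  406^263=271  406^264=121  406^265=423
Found 423 at exponent 265.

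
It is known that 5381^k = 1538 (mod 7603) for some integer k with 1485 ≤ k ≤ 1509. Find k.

1504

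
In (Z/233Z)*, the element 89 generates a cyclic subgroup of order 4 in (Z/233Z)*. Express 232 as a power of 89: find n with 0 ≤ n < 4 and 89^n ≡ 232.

Successive powers of 89 modulo 233:
  89^0=1  89^1=89  89^2=232
So 89^2 ≡ 232 (mod 233), giving n = 2.

2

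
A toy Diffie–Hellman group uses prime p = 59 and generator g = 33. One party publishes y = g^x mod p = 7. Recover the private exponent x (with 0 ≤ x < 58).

Baby-step giant-step with m = ceil(sqrt(58)) = 8.
Baby table (33^j mod 59 for j=0..7):
  0:1  1:33  2:27  3:6  4:21  5:44  6:36  7:8
Giant step factor: 33^(-8) ≡ 19 (mod 59).
Scan 7·19^i mod 59 for i = 0, 1, …:
  i=0: 7   i=1: 15   i=2: 49   i=3: 46
  i=4: 48   i=5: 27
Match at i=5, j=2: x = 5·8 + 2 = 42.

42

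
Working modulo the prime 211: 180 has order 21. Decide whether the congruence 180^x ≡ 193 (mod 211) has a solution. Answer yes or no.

no

⟨180⟩ has order 21; its elements mod 211 are {1, 14, 34, 43, 54, 58, 73, 101, 117, 123, 144, 148, 161, 171, 173, 178, 179, 180, 185, 196, 199}.
193 is not in this set.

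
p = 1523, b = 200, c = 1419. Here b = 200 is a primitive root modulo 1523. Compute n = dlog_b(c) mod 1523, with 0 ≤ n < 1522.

Successive powers of 200 modulo 1523:
  200^0=1  200^1=200  200^2=402  200^3=1204  200^4=166  200^5=1217
  200^6=1243  200^7=351  200^8=142  200^9=986  200^10=733  200^11=392
  200^12=727  200^13=715  200^14=1361  200^15=1106  200^16=365  200^17=1419
So 200^17 ≡ 1419 (mod 1523), giving n = 17.

17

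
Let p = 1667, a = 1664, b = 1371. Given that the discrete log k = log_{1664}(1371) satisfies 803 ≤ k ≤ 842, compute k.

825

Compute 1664^803 mod 1667 = 614, then multiply by 1664 repeatedly:
  1664^803=614  1664^804=1492  1664^805=525  1664^806=92  1664^807=1391
  1664^808=828  1664^809=850  1664^810=784  1664^811=982  1664^812=388
  1664^813=503  1664^814=158  1664^815=1193  1664^816=1422  1664^817=735
  1664^818=1129  1664^819=1614  1664^820=159  1664^821=1190  1664^822=1431
  1664^823=708  1664^824=1210  1664^825=1371
Found 1371 at exponent 825.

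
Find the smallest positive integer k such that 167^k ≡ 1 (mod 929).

232

The order of 167 must divide p − 1 = 928 = 2^5 · 29.
Divisors: 1, 2, 4, 8, 16, 29, 32, 58, 116, 232, 464, 928.
Check each in increasing order: 167^1 ≡ 167;  167^2 ≡ 19;  167^4 ≡ 361;  167^8 ≡ 261;  167^16 ≡ 304;  167^29 ≡ 18;  167^32 ≡ 445;  167^58 ≡ 324;  167^116 ≡ 928;  167^232 ≡ 1.
Smallest exponent giving 1 is 232.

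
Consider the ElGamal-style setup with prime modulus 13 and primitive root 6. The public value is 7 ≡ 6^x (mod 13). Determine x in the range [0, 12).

Successive powers of 6 modulo 13:
  6^0=1  6^1=6  6^2=10  6^3=8  6^4=9  6^5=2
  6^6=12  6^7=7
So 6^7 ≡ 7 (mod 13), giving x = 7.

7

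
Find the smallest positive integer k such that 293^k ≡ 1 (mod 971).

The order of 293 must divide p − 1 = 970 = 2 · 5 · 97.
Divisors: 1, 2, 5, 10, 97, 194, 485, 970.
Check each in increasing order: 293^1 ≡ 293;  293^2 ≡ 401;  293^5 ≡ 802;  293^10 ≡ 402;  293^97 ≡ 970;  293^194 ≡ 1.
Smallest exponent giving 1 is 194.

194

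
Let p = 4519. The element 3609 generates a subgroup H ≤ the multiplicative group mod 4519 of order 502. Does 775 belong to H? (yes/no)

yes

775 ∈ ⟨3609⟩ iff 775^502 ≡ 1 (mod 4519), since |⟨3609⟩| = 502.
775^502 mod 4519 = 1.
Since 1 = 1, 775 lies in the subgroup.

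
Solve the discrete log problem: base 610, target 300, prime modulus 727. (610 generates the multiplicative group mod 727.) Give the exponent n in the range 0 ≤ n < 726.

487

Baby-step giant-step with m = ceil(sqrt(726)) = 27.
Baby table (610^j mod 727 for j=0..26):
  0:1  1:610  2:603  3:695  4:109  5:333  6:297  7:147
  8:249  9:674  10:385  11:29  12:242  13:39  14:526  15:253
  16:206  17:616  18:628  19:678  20:644  21:260  22:114  23:475
  24:404  25:714  26:67
Giant step factor: 610^(-27) ≡ 704 (mod 727).
Scan 300·704^i mod 727 for i = 0, 1, …:
  i=0: 300   i=1: 370   i=2: 214   i=3: 167
  i=4: 521   i=5: 376   i=6: 76   i=7: 433
  i=8: 219   i=9: 52     …   i=17: 416
  i=18: 610
Match at i=18, j=1: n = 18·27 + 1 = 487.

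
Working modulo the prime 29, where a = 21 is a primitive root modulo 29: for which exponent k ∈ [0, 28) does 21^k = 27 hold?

19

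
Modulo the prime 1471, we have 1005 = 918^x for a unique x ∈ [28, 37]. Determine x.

32

Compute 918^28 mod 1471 = 460, then multiply by 918 repeatedly:
  918^28=460  918^29=103  918^30=410  918^31=1275  918^32=1005
Found 1005 at exponent 32.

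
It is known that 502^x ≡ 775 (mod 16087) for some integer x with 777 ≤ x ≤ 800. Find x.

Compute 502^777 mod 16087 = 5657, then multiply by 502 repeatedly:
  502^777=5657  502^778=8502  502^779=4949  502^780=7000  502^781=7034
  502^782=8015  502^783=1780  502^784=8775  502^785=13299  502^786=16080
  502^787=12573  502^788=5542  502^789=15120  502^790=13263  502^791=14095
  502^792=13497  502^793=2867  502^794=7491  502^795=12211  502^796=775
Found 775 at exponent 796.

796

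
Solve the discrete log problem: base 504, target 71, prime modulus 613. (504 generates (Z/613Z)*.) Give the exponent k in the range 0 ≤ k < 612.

Baby-step giant-step with m = ceil(sqrt(612)) = 25.
Baby table (504^j mod 613 for j=0..24):
  0:1  1:504  2:234  3:240  4:199  5:377  6:591  7:559
  8:369  9:237  10:526  11:288  12:484  13:575  14:464  15:303
  16:75  17:407  18:386  19:223  20:213  21:77  22:189  23:241
  24:90
Giant step factor: 504^(-25) ≡ 306 (mod 613).
Scan 71·306^i mod 613 for i = 0, 1, …:
  i=0: 71   i=1: 271   i=2: 171   i=3: 221
  i=4: 196   i=5: 515   i=6: 49   i=7: 282
  i=8: 472   i=9: 377
Match at i=9, j=5: k = 9·25 + 5 = 230.

230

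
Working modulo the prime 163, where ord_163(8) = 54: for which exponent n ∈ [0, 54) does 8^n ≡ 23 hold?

3

Successive powers of 8 modulo 163:
  8^0=1  8^1=8  8^2=64  8^3=23
So 8^3 ≡ 23 (mod 163), giving n = 3.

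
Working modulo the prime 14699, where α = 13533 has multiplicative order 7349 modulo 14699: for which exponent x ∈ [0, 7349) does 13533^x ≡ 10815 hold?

Baby-step giant-step with m = ceil(sqrt(7349)) = 86.
Baby table (13533^j mod 14699 for j=0..85):
  0:1  1:13533  2:7248  3:757  4:13977  5:4009  6:14487  7:12008
  8:6819  9:1205  10:6074  11:2634  12:847  13:11930  14:9573  15:9122
  16:5824  17:154  18:11523  19:13767  20:13685  21:6404  22:28  23:11449
  24:11857  25:6497  26:9182  27:9359  28:8763  29:12846  30:14544  31:4342
  32:8383  33:257  34:9017  35:10662  36:3462  37:5533  38:1383  39:4312
  40:13965  41:3302  42:1006  43:2924  44:784  45:11893  46:8618  47:5528
  48:7213  49:12169  50:10180  51:6912  52:10359  53:3984  54:14239  55:7196
  56:2593  57:4556  58:8742  59:7934  60:9326  61:3144  62:8846  63:4262
  64:13469  65:8377  66:7253  67:9626  68:6120  69:7794  70:10877  71:2655
  72:5759  73:2449  74:10771  75:8659  76:1819  77:10401  78:13808  79:9976
  80:9592  81:1667  82:11245  83:14537  84:12504  85:1744
Giant step factor: 13533^(-86) ≡ 5198 (mod 14699).
Scan 10815·5198^i mod 14699 for i = 0, 1, …:
  i=0: 10815   i=1: 7394   i=2: 10826   i=3: 5776
  i=4: 8290   i=5: 8651   i=6: 3657   i=7: 3279
  i=8: 8101   i=9: 11062     …   i=13: 1806
  i=14: 9626
Match at i=14, j=67: x = 14·86 + 67 = 1271.

1271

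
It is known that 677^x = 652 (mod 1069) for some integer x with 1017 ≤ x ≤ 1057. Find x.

1044

Compute 677^1017 mod 1069 = 102, then multiply by 677 repeatedly:
  677^1017=102  677^1018=638  677^1019=50  677^1020=711  677^1021=297
  677^1022=97  677^1023=460  677^1024=341  677^1025=1022  677^1026=251
  677^1027=1025  677^1028=144  677^1029=209  677^1030=385  677^1031=878
  677^1032=42  677^1033=640  677^1034=335  677^1035=167  677^1036=814
  677^1037=543  677^1038=944  677^1039=895  677^1040=861  677^1041=292
  677^1042=988  677^1043=751  677^1044=652
Found 652 at exponent 1044.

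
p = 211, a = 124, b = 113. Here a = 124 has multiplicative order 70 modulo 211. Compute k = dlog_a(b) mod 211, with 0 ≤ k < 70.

Baby-step giant-step with m = ceil(sqrt(70)) = 9.
Baby table (124^j mod 211 for j=0..8):
  0:1  1:124  2:184  3:28  4:96  5:88  6:151  7:156
  8:143
Giant step factor: 124^(-9) ≡ 132 (mod 211).
Scan 113·132^i mod 211 for i = 0, 1, …:
  i=0: 113   i=1: 146   i=2: 71   i=3: 88
Match at i=3, j=5: k = 3·9 + 5 = 32.

32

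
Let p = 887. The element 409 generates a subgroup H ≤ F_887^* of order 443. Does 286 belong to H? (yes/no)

286 ∈ ⟨409⟩ iff 286^443 ≡ 1 (mod 887), since |⟨409⟩| = 443.
286^443 mod 887 = 1.
Since 1 = 1, 286 lies in the subgroup.

yes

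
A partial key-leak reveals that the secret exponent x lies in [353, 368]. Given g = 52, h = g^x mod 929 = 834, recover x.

356

Compute 52^353 mod 929 = 844, then multiply by 52 repeatedly:
  52^353=844  52^354=225  52^355=552  52^356=834
Found 834 at exponent 356.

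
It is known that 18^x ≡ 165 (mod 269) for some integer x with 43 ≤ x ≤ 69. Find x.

49

Compute 18^43 mod 269 = 159, then multiply by 18 repeatedly:
  18^43=159  18^44=172  18^45=137  18^46=45  18^47=3
  18^48=54  18^49=165
Found 165 at exponent 49.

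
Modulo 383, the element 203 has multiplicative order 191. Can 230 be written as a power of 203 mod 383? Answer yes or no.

no

230 ∈ ⟨203⟩ iff 230^191 ≡ 1 (mod 383), since |⟨203⟩| = 191.
230^191 mod 383 = 382.
Since 382 ≠ 1, 230 does not lie in the subgroup.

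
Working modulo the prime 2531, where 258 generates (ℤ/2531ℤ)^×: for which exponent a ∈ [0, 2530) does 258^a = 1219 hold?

491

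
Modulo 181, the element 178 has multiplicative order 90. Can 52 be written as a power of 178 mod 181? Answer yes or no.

yes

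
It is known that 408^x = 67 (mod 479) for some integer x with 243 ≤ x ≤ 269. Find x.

Compute 408^243 mod 479 = 227, then multiply by 408 repeatedly:
  408^243=227  408^244=169  408^245=455  408^246=267  408^247=203
  408^248=436  408^249=179  408^250=224  408^251=382  408^252=181
  408^253=82  408^254=405  408^255=464  408^256=107  408^257=67
Found 67 at exponent 257.

257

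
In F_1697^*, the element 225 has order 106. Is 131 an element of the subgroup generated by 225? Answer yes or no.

131 ∈ ⟨225⟩ iff 131^106 ≡ 1 (mod 1697), since |⟨225⟩| = 106.
131^106 mod 1697 = 1.
Since 1 = 1, 131 lies in the subgroup.

yes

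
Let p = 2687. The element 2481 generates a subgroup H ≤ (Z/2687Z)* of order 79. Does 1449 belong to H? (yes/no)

no

1449 ∈ ⟨2481⟩ iff 1449^79 ≡ 1 (mod 2687), since |⟨2481⟩| = 79.
1449^79 mod 2687 = 1019.
Since 1019 ≠ 1, 1449 does not lie in the subgroup.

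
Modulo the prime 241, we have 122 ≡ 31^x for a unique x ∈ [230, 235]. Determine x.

Compute 31^230 mod 241 = 120, then multiply by 31 repeatedly:
  31^230=120  31^231=105  31^232=122
Found 122 at exponent 232.

232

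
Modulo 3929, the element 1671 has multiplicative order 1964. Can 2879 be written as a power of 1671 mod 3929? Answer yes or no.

2879 ∈ ⟨1671⟩ iff 2879^1964 ≡ 1 (mod 3929), since |⟨1671⟩| = 1964.
2879^1964 mod 3929 = 3928.
Since 3928 ≠ 1, 2879 does not lie in the subgroup.

no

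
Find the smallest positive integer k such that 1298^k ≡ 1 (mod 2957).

The order of 1298 must divide p − 1 = 2956 = 2^2 · 739.
Divisors: 1, 2, 4, 739, 1478, 2956.
Check each in increasing order: 1298^1 ≡ 1298;  1298^2 ≡ 2271;  1298^4 ≡ 433;  1298^739 ≡ 1735;  1298^1478 ≡ 2956;  1298^2956 ≡ 1.
Smallest exponent giving 1 is 2956.

2956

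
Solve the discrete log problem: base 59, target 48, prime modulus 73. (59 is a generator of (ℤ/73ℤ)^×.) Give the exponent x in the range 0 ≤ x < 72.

Successive powers of 59 modulo 73:
  59^0=1  59^1=59  59^2=50  59^3=30  59^4=18  59^5=40
  59^6=24  59^7=29  59^8=32  59^9=63  59^10=67  59^11=11
  59^12=65  59^13=39  59^14=38  59^15=52  59^16=2  59^17=45
  59^18=27  59^19=60  59^20=36  59^21=7  59^22=48
So 59^22 ≡ 48 (mod 73), giving x = 22.

22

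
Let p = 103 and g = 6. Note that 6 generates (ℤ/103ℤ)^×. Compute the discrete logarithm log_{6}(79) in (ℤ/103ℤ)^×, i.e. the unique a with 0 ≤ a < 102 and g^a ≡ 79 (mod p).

42

Baby-step giant-step with m = ceil(sqrt(102)) = 11.
Baby table (6^j mod 103 for j=0..10):
  0:1  1:6  2:36  3:10  4:60  5:51  6:100  7:85
  8:98  9:73  10:26
Giant step factor: 6^(-11) ≡ 35 (mod 103).
Scan 79·35^i mod 103 for i = 0, 1, …:
  i=0: 79   i=1: 87   i=2: 58   i=3: 73
Match at i=3, j=9: a = 3·11 + 9 = 42.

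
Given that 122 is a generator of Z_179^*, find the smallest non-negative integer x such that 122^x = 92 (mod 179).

Baby-step giant-step with m = ceil(sqrt(178)) = 14.
Baby table (122^j mod 179 for j=0..13):
  0:1  1:122  2:27  3:72  4:13  5:154  6:172  7:41
  8:169  9:33  10:88  11:175  12:49  13:71
Giant step factor: 122^(-14) ≡ 156 (mod 179).
Scan 92·156^i mod 179 for i = 0, 1, …:
  i=0: 92   i=1: 32   i=2: 159   i=3: 102
  i=4: 160   i=5: 79   i=6: 152   i=7: 84
  i=8: 37   i=9: 44   i=10: 62   i=11: 6
  i=12: 41
Match at i=12, j=7: x = 12·14 + 7 = 175.

175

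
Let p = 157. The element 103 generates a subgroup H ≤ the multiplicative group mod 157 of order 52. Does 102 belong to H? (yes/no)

no

102 ∈ ⟨103⟩ iff 102^52 ≡ 1 (mod 157), since |⟨103⟩| = 52.
102^52 mod 157 = 144.
Since 144 ≠ 1, 102 does not lie in the subgroup.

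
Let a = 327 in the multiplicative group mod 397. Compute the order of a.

132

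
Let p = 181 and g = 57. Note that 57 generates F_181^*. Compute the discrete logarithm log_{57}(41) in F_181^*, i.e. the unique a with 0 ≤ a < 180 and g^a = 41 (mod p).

73

Baby-step giant-step with m = ceil(sqrt(180)) = 14.
Baby table (57^j mod 181 for j=0..13):
  0:1  1:57  2:172  3:30  4:81  5:92  6:176  7:77
  8:45  9:31  10:138  11:83  12:25  13:158
Giant step factor: 57^(-14) ≡ 37 (mod 181).
Scan 41·37^i mod 181 for i = 0, 1, …:
  i=0: 41   i=1: 69   i=2: 19   i=3: 160
  i=4: 128   i=5: 30
Match at i=5, j=3: a = 5·14 + 3 = 73.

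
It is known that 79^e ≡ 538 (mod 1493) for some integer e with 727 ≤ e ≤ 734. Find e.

Compute 79^727 mod 1493 = 1271, then multiply by 79 repeatedly:
  79^727=1271  79^728=378  79^729=2  79^730=158  79^731=538
Found 538 at exponent 731.

731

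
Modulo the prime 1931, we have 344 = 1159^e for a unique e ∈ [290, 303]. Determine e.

299

Compute 1159^290 mod 1931 = 956, then multiply by 1159 repeatedly:
  1159^290=956  1159^291=1541  1159^292=1775  1159^293=710  1159^294=284
  1159^295=886  1159^296=1513  1159^297=219  1159^298=860  1159^299=344
Found 344 at exponent 299.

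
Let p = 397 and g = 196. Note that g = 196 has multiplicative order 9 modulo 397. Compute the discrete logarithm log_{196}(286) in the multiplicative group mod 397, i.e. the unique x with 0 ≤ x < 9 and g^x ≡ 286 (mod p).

7

Successive powers of 196 modulo 397:
  196^0=1  196^1=196  196^2=304  196^3=34  196^4=312  196^5=14
  196^6=362  196^7=286
So 196^7 ≡ 286 (mod 397), giving x = 7.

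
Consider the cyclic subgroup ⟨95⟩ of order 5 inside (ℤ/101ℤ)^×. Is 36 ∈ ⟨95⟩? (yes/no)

yes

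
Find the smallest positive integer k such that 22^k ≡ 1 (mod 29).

The order of 22 must divide p − 1 = 28 = 2^2 · 7.
Divisors: 1, 2, 4, 7, 14, 28.
Check each in increasing order: 22^1 ≡ 22;  22^2 ≡ 20;  22^4 ≡ 23;  22^7 ≡ 28;  22^14 ≡ 1.
Smallest exponent giving 1 is 14.

14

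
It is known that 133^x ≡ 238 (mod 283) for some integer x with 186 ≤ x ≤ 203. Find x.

188

Compute 133^186 mod 283 = 253, then multiply by 133 repeatedly:
  133^186=253  133^187=255  133^188=238
Found 238 at exponent 188.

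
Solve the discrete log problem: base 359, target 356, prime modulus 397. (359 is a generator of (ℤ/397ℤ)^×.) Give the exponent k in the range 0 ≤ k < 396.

275

Baby-step giant-step with m = ceil(sqrt(396)) = 20.
Baby table (359^j mod 397 for j=0..19):
  0:1  1:359  2:253  3:311  4:92  5:77  6:250  7:28
  8:127  9:335  10:371  11:194  12:171  13:251  14:387  15:380
  16:249  17:66  18:271  19:24
Giant step factor: 359^(-20) ≡ 37 (mod 397).
Scan 356·37^i mod 397 for i = 0, 1, …:
  i=0: 356   i=1: 71   i=2: 245   i=3: 331
  i=4: 337   i=5: 162   i=6: 39   i=7: 252
  i=8: 193   i=9: 392   i=10: 212   i=11: 301
  i=12: 21   i=13: 380
Match at i=13, j=15: k = 13·20 + 15 = 275.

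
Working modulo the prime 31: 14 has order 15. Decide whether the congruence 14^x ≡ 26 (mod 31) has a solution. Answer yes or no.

⟨14⟩ has order 15; its elements mod 31 are {1, 2, 4, 5, 7, 8, 9, 10, 14, 16, 18, 19, 20, 25, 28}.
26 is not in this set.

no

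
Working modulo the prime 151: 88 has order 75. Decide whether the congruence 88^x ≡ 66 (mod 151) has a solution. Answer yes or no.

66 ∈ ⟨88⟩ iff 66^75 ≡ 1 (mod 151), since |⟨88⟩| = 75.
66^75 mod 151 = 150.
Since 150 ≠ 1, 66 does not lie in the subgroup.

no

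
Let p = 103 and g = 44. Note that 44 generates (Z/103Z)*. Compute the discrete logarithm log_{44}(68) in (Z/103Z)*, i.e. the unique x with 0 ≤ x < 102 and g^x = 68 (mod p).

88

Baby-step giant-step with m = ceil(sqrt(102)) = 11.
Baby table (44^j mod 103 for j=0..10):
  0:1  1:44  2:82  3:3  4:29  5:40  6:9  7:87
  8:17  9:27  10:55
Giant step factor: 44^(-11) ≡ 101 (mod 103).
Scan 68·101^i mod 103 for i = 0, 1, …:
  i=0: 68   i=1: 70   i=2: 66   i=3: 74
  i=4: 58   i=5: 90   i=6: 26   i=7: 51
  i=8: 1
Match at i=8, j=0: x = 8·11 + 0 = 88.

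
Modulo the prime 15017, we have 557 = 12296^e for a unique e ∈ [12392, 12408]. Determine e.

Compute 12296^12392 mod 15017 = 254, then multiply by 12296 repeatedly:
  12296^12392=254  12296^12393=14665  12296^12394=11721  12296^12395=3267  12296^12396=557
Found 557 at exponent 12396.

12396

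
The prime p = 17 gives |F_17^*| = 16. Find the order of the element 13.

The order of 13 must divide p − 1 = 16 = 2^4.
Divisors: 1, 2, 4, 8, 16.
Check each in increasing order: 13^1 ≡ 13;  13^2 ≡ 16;  13^4 ≡ 1.
Smallest exponent giving 1 is 4.

4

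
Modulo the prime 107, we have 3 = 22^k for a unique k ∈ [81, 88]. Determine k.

Compute 22^81 mod 107 = 65, then multiply by 22 repeatedly:
  22^81=65  22^82=39  22^83=2  22^84=44  22^85=5
  22^86=3
Found 3 at exponent 86.

86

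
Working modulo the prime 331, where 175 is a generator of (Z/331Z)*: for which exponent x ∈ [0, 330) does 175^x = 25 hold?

304

Baby-step giant-step with m = ceil(sqrt(330)) = 19.
Baby table (175^j mod 331 for j=0..18):
  0:1  1:175  2:173  3:154  4:139  5:162  6:215  7:222
  8:123  9:10  10:95  11:75  12:216  13:66  14:296  15:164
  16:234  17:237  18:100
Giant step factor: 175^(-19) ≡ 254 (mod 331).
Scan 25·254^i mod 331 for i = 0, 1, …:
  i=0: 25   i=1: 61   i=2: 268   i=3: 217
  i=4: 172   i=5: 327   i=6: 308   i=7: 116
  i=8: 5   i=9: 277     …   i=15: 288
  i=16: 1
Match at i=16, j=0: x = 16·19 + 0 = 304.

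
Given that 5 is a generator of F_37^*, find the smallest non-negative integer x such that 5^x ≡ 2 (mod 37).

11

Successive powers of 5 modulo 37:
  5^0=1  5^1=5  5^2=25  5^3=14  5^4=33  5^5=17
  5^6=11  5^7=18  5^8=16  5^9=6  5^10=30  5^11=2
So 5^11 ≡ 2 (mod 37), giving x = 11.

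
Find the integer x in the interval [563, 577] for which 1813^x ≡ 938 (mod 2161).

565

Compute 1813^563 mod 2161 = 158, then multiply by 1813 repeatedly:
  1813^563=158  1813^564=1202  1813^565=938
Found 938 at exponent 565.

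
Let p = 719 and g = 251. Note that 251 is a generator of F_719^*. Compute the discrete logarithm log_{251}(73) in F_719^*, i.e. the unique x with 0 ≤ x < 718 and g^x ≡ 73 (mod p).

Baby-step giant-step with m = ceil(sqrt(718)) = 27.
Baby table (251^j mod 719 for j=0..26):
  0:1  1:251  2:448  3:284  4:103  5:688  6:128  7:492
  8:543  9:402  10:242  11:346  12:566  13:423  14:480  15:407
  16:59  17:429  18:548  19:219  20:325  21:328  22:362  23:268
  24:401  25:710  26:617
Giant step factor: 251^(-27) ≡ 385 (mod 719).
Scan 73·385^i mod 719 for i = 0, 1, …:
  i=0: 73   i=1: 64   i=2: 194   i=3: 633
  i=4: 683   i=5: 520   i=6: 318   i=7: 200
  i=8: 67   i=9: 630     …   i=19: 605
  i=20: 688
Match at i=20, j=5: x = 20·27 + 5 = 545.

545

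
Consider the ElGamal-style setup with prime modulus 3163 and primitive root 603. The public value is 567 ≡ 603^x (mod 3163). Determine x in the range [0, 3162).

Baby-step giant-step with m = ceil(sqrt(3162)) = 57.
Baby table (603^j mod 3163 for j=0..56):
  0:1  1:603  2:3027  3:230  4:2681  5:350  6:2292  7:3008
  8:1425  9:2102  10:2306  11:1961  12:2684  13:2159  14:1884  15:535
  16:3142  17:3152  18:2856  19:1496  20:633  21:2139  22:2476  23:92
  24:1705  25:140  26:2182  27:3101  28:570  29:2106  30:1555  31:1417
  32:441  33:231  34:121  35:214  36:2522  37:2526  38:1775  39:1231
  40:2151  41:223  42:1623  43:1302  44:682  45:56  46:2138  47:1873
  48:228  49:1475  50:622  51:1832  52:809  53:725  54:681  55:2616
  56:2274
Giant step factor: 603^(-57) ≡ 2803 (mod 3163).
Scan 567·2803^i mod 3163 for i = 0, 1, …:
  i=0: 567   i=1: 1475
Match at i=1, j=49: x = 1·57 + 49 = 106.

106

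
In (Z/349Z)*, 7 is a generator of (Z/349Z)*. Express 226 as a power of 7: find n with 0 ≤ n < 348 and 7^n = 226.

116

Baby-step giant-step with m = ceil(sqrt(348)) = 19.
Baby table (7^j mod 349 for j=0..18):
  0:1  1:7  2:49  3:343  4:307  5:55  6:36  7:252
  8:19  9:133  10:233  11:235  12:249  13:347  14:335  15:251
  16:12  17:84  18:239
Giant step factor: 7^(-19) ≡ 63 (mod 349).
Scan 226·63^i mod 349 for i = 0, 1, …:
  i=0: 226   i=1: 278   i=2: 64   i=3: 193
  i=4: 293   i=5: 311   i=6: 49
Match at i=6, j=2: n = 6·19 + 2 = 116.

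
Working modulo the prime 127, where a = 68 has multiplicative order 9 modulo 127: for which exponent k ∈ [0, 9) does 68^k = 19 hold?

6

Successive powers of 68 modulo 127:
  68^0=1  68^1=68  68^2=52  68^3=107  68^4=37  68^5=103
  68^6=19
So 68^6 ≡ 19 (mod 127), giving k = 6.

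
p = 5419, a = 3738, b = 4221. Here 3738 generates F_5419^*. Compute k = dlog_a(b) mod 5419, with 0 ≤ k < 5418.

3362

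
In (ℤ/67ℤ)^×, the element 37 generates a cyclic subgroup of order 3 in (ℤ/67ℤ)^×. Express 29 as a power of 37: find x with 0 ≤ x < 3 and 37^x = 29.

Successive powers of 37 modulo 67:
  37^0=1  37^1=37  37^2=29
So 37^2 ≡ 29 (mod 67), giving x = 2.

2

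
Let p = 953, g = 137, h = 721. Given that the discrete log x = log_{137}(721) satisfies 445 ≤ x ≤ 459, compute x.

446

Compute 137^445 mod 953 = 47, then multiply by 137 repeatedly:
  137^445=47  137^446=721
Found 721 at exponent 446.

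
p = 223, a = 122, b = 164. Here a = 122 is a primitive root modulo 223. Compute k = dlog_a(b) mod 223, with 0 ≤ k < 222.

Baby-step giant-step with m = ceil(sqrt(222)) = 15.
Baby table (122^j mod 223 for j=0..14):
  0:1  1:122  2:166  3:182  4:127  5:107  6:120  7:145
  8:73  9:209  10:76  11:129  12:128  13:6  14:63
Giant step factor: 122^(-15) ≡ 208 (mod 223).
Scan 164·208^i mod 223 for i = 0, 1, …:
  i=0: 164   i=1: 216   i=2: 105   i=3: 209
Match at i=3, j=9: k = 3·15 + 9 = 54.

54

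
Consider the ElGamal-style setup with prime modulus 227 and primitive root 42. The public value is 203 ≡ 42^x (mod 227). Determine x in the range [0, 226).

102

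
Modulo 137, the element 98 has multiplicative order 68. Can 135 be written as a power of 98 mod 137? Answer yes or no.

yes

135 ∈ ⟨98⟩ iff 135^68 ≡ 1 (mod 137), since |⟨98⟩| = 68.
135^68 mod 137 = 1.
Since 1 = 1, 135 lies in the subgroup.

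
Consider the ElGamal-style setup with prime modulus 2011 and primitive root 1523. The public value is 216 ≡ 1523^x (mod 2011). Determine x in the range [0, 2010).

1824

Baby-step giant-step with m = ceil(sqrt(2010)) = 45.
Baby table (1523^j mod 2011 for j=0..44):
  0:1  1:1523  2:846  3:1418  4:1811  5:1072  6:1735  7:1962
  8:1791  9:777  10:903  11:1756  12:1769  13:1458  14:390  15:725
  16:136  17:2006  18:429  19:1803  20:954  21:1000  22:673  23:1380
  24:245  25:1100  26:137  27:1518  28:1275  29:1210  30:754  31:61
  32:397  33:1331  34:25  35:1877  36:1040  37:1263  38:1033  39:657
  40:1144  41:786  42:533  43:1326  44:454
Giant step factor: 1523^(-45) ≡ 147 (mod 2011).
Scan 216·147^i mod 2011 for i = 0, 1, …:
  i=0: 216   i=1: 1587   i=2: 13   i=3: 1911
  i=4: 1388   i=5: 925   i=6: 1238   i=7: 996
  i=8: 1620   i=9: 842     …   i=39: 672
  i=40: 245
Match at i=40, j=24: x = 40·45 + 24 = 1824.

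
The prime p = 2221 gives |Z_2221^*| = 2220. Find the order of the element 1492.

370

The order of 1492 must divide p − 1 = 2220 = 2^2 · 3 · 5 · 37.
Divisors: 1, 2, 3, 4, 5, 6, 10, 12, 15, 20, 30, 37, 60, 74, 111, 148, 185, 222, 370, 444, 555, 740, 1110, 2220.
Check each in increasing order: 1492^1 ≡ 1492;  1492^2 ≡ 622;  1492^3 ≡ 1867;  1492^4 ≡ 430;  1492^5 ≡ 1912;  1492^6 ≡ 940;  1492^10 ≡ 2199;  1492^12 ≡ 1863;  1492^15 ≡ 135;  1492^20 ≡ 484;  1492^30 ≡ 457;  1492^37 ≡ 1622;  1492^60 ≡ 75;  1492^74 ≡ 1220;  1492^111 ≡ 2150;  1492^148 ≡ 330;  1492^185 ≡ 2220;  1492^222 ≡ 599;  1492^370 ≡ 1.
Smallest exponent giving 1 is 370.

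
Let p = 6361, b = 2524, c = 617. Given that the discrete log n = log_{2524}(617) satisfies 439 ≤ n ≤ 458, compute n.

Compute 2524^439 mod 6361 = 617, then multiply by 2524 repeatedly:
  2524^439=617
Found 617 at exponent 439.

439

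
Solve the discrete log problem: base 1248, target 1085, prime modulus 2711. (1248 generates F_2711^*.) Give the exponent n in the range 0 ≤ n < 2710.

Baby-step giant-step with m = ceil(sqrt(2710)) = 53.
Baby table (1248^j mod 2711 for j=0..52):
  0:1  1:1248  2:1390  3:2391  4:1868  5:2515  6:2093  7:1371
  8:367  9:2568  10:462  11:1844  12:2384  13:1265  14:918  15:1622
  16:1850  17:1739  18:1472  19:1709  20:1986  21:674  22:742  23:1565
  24:1200  25:1128  26:735  27:962  28:2314  29:657  30:1214  31:2334
  32:1218  33:1904  34:1356  35:624  36:695  37:2551  38:934  39:2613
  40:2402  41:2041  42:1539  43:1284  44:231  45:922  46:1192  47:1988
  48:459  49:811  50:925  51:2225  52:736
Giant step factor: 1248^(-53) ≡ 1066 (mod 2711).
Scan 1085·1066^i mod 2711 for i = 0, 1, …:
  i=0: 1085   i=1: 1724   i=2: 2437   i=3: 704
  i=4: 2228   i=5: 212   i=6: 979   i=7: 2590
  i=8: 1142   i=9: 133     …   i=15: 1939
  i=16: 1192
Match at i=16, j=46: n = 16·53 + 46 = 894.

894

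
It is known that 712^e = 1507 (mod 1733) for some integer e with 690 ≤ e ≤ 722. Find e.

712

Compute 712^690 mod 1733 = 1496, then multiply by 712 repeatedly:
  712^690=1496  712^691=1090  712^692=1429  712^693=177  712^694=1248
  712^695=1280  712^696=1535  712^697=1130  712^698=448  712^699=104
  712^700=1262  712^701=850  712^702=383  712^703=615  712^704=1164
  712^705=394  712^706=1515  712^707=754  712^708=1351  712^709=97
  712^710=1477  712^711=1426  712^712=1507
Found 1507 at exponent 712.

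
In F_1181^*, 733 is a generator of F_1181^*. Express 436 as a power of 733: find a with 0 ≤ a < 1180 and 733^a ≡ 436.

Baby-step giant-step with m = ceil(sqrt(1180)) = 35.
Baby table (733^j mod 1181 for j=0..34):
  0:1  1:733  2:1115  3:43  4:813  5:705  6:668  7:710
  8:790  9:380  10:1005  11:902  12:987  13:699  14:994  15:1106
  16:532  17:226  18:318  19:437  20:270  21:683  22:1076  23:981
  24:1025  25:209  26:848  27:378  28:720  29:1034  30:901  31:254
  32:765  33:951  34:293
Giant step factor: 733^(-35) ≡ 669 (mod 1181).
Scan 436·669^i mod 1181 for i = 0, 1, …:
  i=0: 436   i=1: 1158   i=2: 1147   i=3: 874
  i=4: 111   i=5: 1037   i=6: 506   i=7: 748
  i=8: 849   i=9: 1101     …   i=15: 1164
  i=16: 437
Match at i=16, j=19: a = 16·35 + 19 = 579.

579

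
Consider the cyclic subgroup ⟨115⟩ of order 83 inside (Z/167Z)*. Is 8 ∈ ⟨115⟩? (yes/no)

yes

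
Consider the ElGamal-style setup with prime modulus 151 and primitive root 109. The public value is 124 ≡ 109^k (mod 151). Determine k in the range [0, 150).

126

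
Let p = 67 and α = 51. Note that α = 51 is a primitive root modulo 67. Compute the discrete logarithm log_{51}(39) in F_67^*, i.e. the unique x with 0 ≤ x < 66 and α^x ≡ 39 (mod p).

64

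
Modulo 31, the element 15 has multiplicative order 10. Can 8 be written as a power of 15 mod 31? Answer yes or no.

yes

8 ∈ ⟨15⟩ iff 8^10 ≡ 1 (mod 31), since |⟨15⟩| = 10.
8^10 mod 31 = 1.
Since 1 = 1, 8 lies in the subgroup.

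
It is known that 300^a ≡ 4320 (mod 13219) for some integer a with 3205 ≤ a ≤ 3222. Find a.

Compute 300^3205 mod 13219 = 10921, then multiply by 300 repeatedly:
  300^3205=10921  300^3206=11207  300^3207=4474  300^3208=7081  300^3209=9260
  300^3210=2010  300^3211=8145  300^3212=11204  300^3213=3574  300^3214=1461
  300^3215=2073  300^3216=607  300^3217=10253  300^3218=9092  300^3219=4486
  300^3220=10681  300^3221=5302  300^3222=4320
Found 4320 at exponent 3222.

3222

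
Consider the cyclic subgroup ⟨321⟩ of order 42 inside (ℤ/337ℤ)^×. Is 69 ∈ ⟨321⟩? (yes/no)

no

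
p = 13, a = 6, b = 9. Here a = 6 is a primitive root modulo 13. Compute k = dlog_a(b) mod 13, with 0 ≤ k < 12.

4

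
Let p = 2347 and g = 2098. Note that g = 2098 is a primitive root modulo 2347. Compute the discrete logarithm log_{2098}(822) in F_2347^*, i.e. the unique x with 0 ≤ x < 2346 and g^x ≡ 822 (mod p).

Baby-step giant-step with m = ceil(sqrt(2346)) = 49.
Baby table (2098^j mod 2347 for j=0..48):
  0:1  1:2098  2:979  3:317  4:865  5:539  6:1915  7:1953
  8:1879  9:1529  10:1840  11:1852  12:1211  13:1224  14:334  15:1326
  16:753  17:263  18:229  19:1654  20:1226  21:2183  22:937  23:1387
  24:1993  25:1307  26:790  27:438  28:1247  29:1648  30:373  31:1003
  32:1382  33:891  34:1106  35:1552  36:807  37:899  38:1461  39:2343
  40:996  41:778  42:1079  43:1234  44:191  45:1728  46:1576  47:1872
  48:925
Giant step factor: 2098^(-49) ≡ 103 (mod 2347).
Scan 822·103^i mod 2347 for i = 0, 1, …:
  i=0: 822   i=1: 174   i=2: 1493   i=3: 1224
Match at i=3, j=13: x = 3·49 + 13 = 160.

160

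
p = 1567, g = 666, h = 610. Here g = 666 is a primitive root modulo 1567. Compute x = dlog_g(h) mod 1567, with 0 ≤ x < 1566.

347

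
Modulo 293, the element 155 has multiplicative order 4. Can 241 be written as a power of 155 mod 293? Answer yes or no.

no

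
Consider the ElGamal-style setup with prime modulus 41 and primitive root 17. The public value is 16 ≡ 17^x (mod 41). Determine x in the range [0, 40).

8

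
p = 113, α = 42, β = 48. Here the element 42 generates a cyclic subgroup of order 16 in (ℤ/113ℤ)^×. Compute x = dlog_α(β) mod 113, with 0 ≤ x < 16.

13

Successive powers of 42 modulo 113:
  42^0=1  42^1=42  42^2=69  42^3=73  42^4=15  42^5=65
  42^6=18  42^7=78  42^8=112  42^9=71  42^10=44  42^11=40
  42^12=98  42^13=48
So 42^13 ≡ 48 (mod 113), giving x = 13.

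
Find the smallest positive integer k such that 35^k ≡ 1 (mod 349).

116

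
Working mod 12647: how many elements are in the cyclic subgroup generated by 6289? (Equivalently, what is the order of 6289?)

12646

The order of 6289 must divide p − 1 = 12646 = 2 · 6323.
Divisors: 1, 2, 6323, 12646.
Check each in increasing order: 6289^1 ≡ 6289;  6289^2 ≡ 4352;  6289^6323 ≡ 12646;  6289^12646 ≡ 1.
Smallest exponent giving 1 is 12646.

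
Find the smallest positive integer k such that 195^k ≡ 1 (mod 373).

372

The order of 195 must divide p − 1 = 372 = 2^2 · 3 · 31.
Divisors: 1, 2, 3, 4, 6, 12, 31, 62, 93, 124, 186, 372.
Check each in increasing order: 195^1 ≡ 195;  195^2 ≡ 352;  195^3 ≡ 8;  195^4 ≡ 68;  195^6 ≡ 64;  195^12 ≡ 366;  195^31 ≡ 173;  195^62 ≡ 89;  195^93 ≡ 104;  195^124 ≡ 88;  195^186 ≡ 372;  195^372 ≡ 1.
Smallest exponent giving 1 is 372.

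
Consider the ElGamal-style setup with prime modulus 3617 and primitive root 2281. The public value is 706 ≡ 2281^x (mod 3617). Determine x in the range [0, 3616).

719

Baby-step giant-step with m = ceil(sqrt(3616)) = 61.
Baby table (2281^j mod 3617 for j=0..60):
  0:1  1:2281  2:1715  3:1938  4:604  5:3264  6:1398  7:2261
  8:3116  9:191  10:1631  11:2035  12:1224  13:3237  14:1300  15:2977
  16:1428  17:1968  18:311  19:459  20:1666  21:2296  22:3377  23:2344
  24:738  25:1473  26:3337  27:1529  28:861  29:3527  30:879  31:1181
  32:2813  33:3512  34:2834  35:775  36:2679  37:1686  38:895  39:1507
  40:1317  41:1967  42:1647  43:2361  44:3345  45:1692  46:113  47:946
  48:2094  49:1974  50:3146  51:3515  52:2443  53:2303  54:1259  55:3498
  56:3453  57:2084  58:866  59:464  60:2220
Giant step factor: 2281^(-61) ≡ 1266 (mod 3617).
Scan 706·1266^i mod 3617 for i = 0, 1, …:
  i=0: 706   i=1: 397   i=2: 3456   i=3: 2343
  i=4: 298   i=5: 1100   i=6: 55   i=7: 907
  i=8: 1673   i=9: 2073   i=10: 2093   i=11: 2094
Match at i=11, j=48: x = 11·61 + 48 = 719.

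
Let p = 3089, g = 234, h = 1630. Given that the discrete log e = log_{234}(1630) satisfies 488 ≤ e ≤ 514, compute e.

508

Compute 234^488 mod 3089 = 138, then multiply by 234 repeatedly:
  234^488=138  234^489=1402  234^490=634  234^491=84  234^492=1122
  234^493=3072  234^494=2200  234^495=2026  234^496=1467  234^497=399
  234^498=696  234^499=2236  234^500=1183  234^501=1901  234^502=18
  234^503=1123  234^504=217  234^505=1354  234^506=1758  234^507=535
  234^508=1630
Found 1630 at exponent 508.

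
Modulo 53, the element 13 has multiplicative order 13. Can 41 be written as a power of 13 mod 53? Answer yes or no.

no

41 ∈ ⟨13⟩ iff 41^13 ≡ 1 (mod 53), since |⟨13⟩| = 13.
41^13 mod 53 = 30.
Since 30 ≠ 1, 41 does not lie in the subgroup.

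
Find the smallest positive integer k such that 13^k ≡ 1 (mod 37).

The order of 13 must divide p − 1 = 36 = 2^2 · 3^2.
Divisors: 1, 2, 3, 4, 6, 9, 12, 18, 36.
Check each in increasing order: 13^1 ≡ 13;  13^2 ≡ 21;  13^3 ≡ 14;  13^4 ≡ 34;  13^6 ≡ 11;  13^9 ≡ 6;  13^12 ≡ 10;  13^18 ≡ 36;  13^36 ≡ 1.
Smallest exponent giving 1 is 36.

36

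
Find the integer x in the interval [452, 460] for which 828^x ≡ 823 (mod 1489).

Compute 828^452 mod 1489 = 528, then multiply by 828 repeatedly:
  828^452=528  828^453=907  828^454=540  828^455=420  828^456=823
Found 823 at exponent 456.

456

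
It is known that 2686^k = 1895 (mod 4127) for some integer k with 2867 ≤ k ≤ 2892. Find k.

2890

Compute 2686^2867 mod 4127 = 4091, then multiply by 2686 repeatedly:
  2686^2867=4091  2686^2868=2352  2686^2869=3162  2686^2870=3893  2686^2871=2907
  2686^2872=4045  2686^2873=2606  2686^2874=324  2686^2875=3594  2686^2876=431
  2686^2877=2106  2686^2878=2726  2686^2879=738  2686^2880=1308  2686^2881=1211
  2686^2882=670  2686^2883=248  2686^2884=1681  2686^2885=228  2686^2886=1612
  2686^2887=609  2686^2888=1482  2686^2889=2224  2686^2890=1895
Found 1895 at exponent 2890.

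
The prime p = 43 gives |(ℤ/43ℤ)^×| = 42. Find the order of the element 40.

21

The order of 40 must divide p − 1 = 42 = 2 · 3 · 7.
Divisors: 1, 2, 3, 6, 7, 14, 21, 42.
Check each in increasing order: 40^1 ≡ 40;  40^2 ≡ 9;  40^3 ≡ 16;  40^6 ≡ 41;  40^7 ≡ 6;  40^14 ≡ 36;  40^21 ≡ 1.
Smallest exponent giving 1 is 21.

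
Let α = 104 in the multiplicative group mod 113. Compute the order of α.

The order of 104 must divide p − 1 = 112 = 2^4 · 7.
Divisors: 1, 2, 4, 7, 8, 14, 16, 28, 56, 112.
Check each in increasing order: 104^1 ≡ 104;  104^2 ≡ 81;  104^4 ≡ 7;  104^7 ≡ 95;  104^8 ≡ 49;  104^14 ≡ 98;  104^16 ≡ 28;  104^28 ≡ 112;  104^56 ≡ 1.
Smallest exponent giving 1 is 56.

56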